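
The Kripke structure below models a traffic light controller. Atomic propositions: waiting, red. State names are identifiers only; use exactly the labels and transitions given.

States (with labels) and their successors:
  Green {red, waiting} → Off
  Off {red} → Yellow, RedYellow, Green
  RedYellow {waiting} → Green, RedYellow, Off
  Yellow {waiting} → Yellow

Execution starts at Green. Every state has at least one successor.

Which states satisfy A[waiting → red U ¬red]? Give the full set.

States satisfying waiting → red: {Green, Off}.
States satisfying ¬red: {RedYellow, Yellow}.
States satisfying A[waiting → red U ¬red]: {RedYellow, Yellow}.

{RedYellow, Yellow}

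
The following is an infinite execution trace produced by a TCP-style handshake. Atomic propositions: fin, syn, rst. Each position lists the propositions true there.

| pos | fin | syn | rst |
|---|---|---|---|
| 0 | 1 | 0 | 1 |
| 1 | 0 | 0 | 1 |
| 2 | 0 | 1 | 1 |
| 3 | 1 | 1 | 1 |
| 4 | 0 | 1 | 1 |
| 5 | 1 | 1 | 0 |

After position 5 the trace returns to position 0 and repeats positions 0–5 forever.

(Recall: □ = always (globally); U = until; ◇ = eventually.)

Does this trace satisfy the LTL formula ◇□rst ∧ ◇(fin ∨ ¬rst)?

Does not hold

□rst is false at every position 0..5, so it never becomes true and ◇□rst fails.
fin ∨ ¬rst holds at position 0, which is reachable from 0, so ◇(fin ∨ ¬rst) holds.
At position 0: ◇□rst is false; ◇(fin ∨ ¬rst) is true; so ◇□rst ∧ ◇(fin ∨ ¬rst) is false.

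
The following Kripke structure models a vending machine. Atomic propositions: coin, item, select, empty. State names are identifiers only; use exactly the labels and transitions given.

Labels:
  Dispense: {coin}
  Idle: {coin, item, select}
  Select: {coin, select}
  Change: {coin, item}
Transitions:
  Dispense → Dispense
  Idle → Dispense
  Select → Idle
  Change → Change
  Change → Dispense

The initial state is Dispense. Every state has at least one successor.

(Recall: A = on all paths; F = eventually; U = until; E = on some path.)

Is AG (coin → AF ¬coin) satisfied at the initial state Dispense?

States satisfying coin → AF ¬coin: ∅.
States satisfying AG (coin → AF ¬coin): ∅.
Dispense is reachable from Dispense and violates coin → AF ¬coin, so AG fails at Dispense.
Dispense ∉ Sat(AG (coin → AF ¬coin)).

Does not hold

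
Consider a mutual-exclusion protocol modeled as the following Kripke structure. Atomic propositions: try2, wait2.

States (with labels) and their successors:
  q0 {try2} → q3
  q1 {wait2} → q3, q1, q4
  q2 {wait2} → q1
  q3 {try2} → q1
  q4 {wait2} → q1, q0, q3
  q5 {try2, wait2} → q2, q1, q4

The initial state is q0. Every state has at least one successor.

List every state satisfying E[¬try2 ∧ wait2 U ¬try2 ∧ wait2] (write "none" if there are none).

{q1, q2, q4}

States satisfying ¬try2 ∧ wait2: {q1, q2, q4}.
States satisfying E[¬try2 ∧ wait2 U ¬try2 ∧ wait2]: {q1, q2, q4}.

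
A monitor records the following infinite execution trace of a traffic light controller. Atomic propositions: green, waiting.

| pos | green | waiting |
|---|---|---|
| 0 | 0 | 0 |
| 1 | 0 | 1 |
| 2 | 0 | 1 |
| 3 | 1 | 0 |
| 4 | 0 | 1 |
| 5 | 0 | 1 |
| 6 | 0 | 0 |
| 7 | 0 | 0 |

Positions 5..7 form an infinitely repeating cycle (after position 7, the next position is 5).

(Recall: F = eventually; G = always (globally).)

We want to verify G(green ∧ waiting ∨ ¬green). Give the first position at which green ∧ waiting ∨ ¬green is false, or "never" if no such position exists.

Check green ∧ waiting ∨ ¬green at each position in order: 0 ✓, 1 ✓, 2 ✓.
At position 3 the labels are {green}, so green ∧ waiting ∨ ¬green is false there. This is the first violation.

3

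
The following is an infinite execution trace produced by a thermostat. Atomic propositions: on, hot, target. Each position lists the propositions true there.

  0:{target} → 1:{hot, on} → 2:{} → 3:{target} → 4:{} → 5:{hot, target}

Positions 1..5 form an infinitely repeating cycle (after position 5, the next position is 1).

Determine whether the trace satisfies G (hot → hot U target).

Does not hold

hot → hot U target must hold at every position from 0 onward. It fails at position 1, so G (hot → hot U target) is false.
Positions where hot holds: 1, 5.
Check hot U target at each: 1→fails, 5→ok.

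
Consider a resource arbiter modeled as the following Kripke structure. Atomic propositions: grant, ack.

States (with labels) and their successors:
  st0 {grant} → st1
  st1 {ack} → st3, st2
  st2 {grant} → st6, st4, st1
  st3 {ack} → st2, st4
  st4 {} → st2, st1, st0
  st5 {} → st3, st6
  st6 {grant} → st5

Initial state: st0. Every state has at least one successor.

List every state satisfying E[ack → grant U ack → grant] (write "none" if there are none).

{st0, st2, st4, st5, st6}

States satisfying ack → grant: {st0, st2, st4, st5, st6}.
States satisfying E[ack → grant U ack → grant]: {st0, st2, st4, st5, st6}.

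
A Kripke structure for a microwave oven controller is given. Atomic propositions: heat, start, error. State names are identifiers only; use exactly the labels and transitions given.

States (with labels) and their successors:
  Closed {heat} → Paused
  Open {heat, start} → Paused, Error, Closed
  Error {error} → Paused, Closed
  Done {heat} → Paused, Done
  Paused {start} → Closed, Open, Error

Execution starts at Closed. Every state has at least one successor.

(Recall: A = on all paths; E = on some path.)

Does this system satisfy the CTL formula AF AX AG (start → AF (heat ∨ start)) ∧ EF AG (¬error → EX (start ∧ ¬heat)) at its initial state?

States satisfying AX AG (start → AF (heat ∨ start)): {Closed, Open, Error, Done, Paused}.
States satisfying AF AX AG (start → AF (heat ∨ start)): {Closed, Open, Error, Done, Paused}.
States satisfying AG (¬error → EX (start ∧ ¬heat)): ∅.
States satisfying EF AG (¬error → EX (start ∧ ¬heat)): ∅.
States satisfying AF AX AG (start → AF (heat ∨ start)) ∧ EF AG (¬error → EX (start ∧ ¬heat)): ∅.
Closed ∉ Sat(AF AX AG (start → AF (heat ∨ start)) ∧ EF AG (¬error → EX (start ∧ ¬heat))).

Violated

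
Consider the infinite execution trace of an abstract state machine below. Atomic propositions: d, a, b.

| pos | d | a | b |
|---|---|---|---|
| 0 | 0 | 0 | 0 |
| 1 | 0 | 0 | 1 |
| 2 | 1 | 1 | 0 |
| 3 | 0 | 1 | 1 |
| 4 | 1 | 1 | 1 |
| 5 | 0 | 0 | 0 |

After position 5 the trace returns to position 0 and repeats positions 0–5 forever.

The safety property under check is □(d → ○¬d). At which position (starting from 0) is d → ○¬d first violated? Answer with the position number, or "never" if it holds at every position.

d → ○¬d holds at every position 0..5, and those are all the positions the trace ever visits, so the invariant □(d → ○¬d) is never violated.

never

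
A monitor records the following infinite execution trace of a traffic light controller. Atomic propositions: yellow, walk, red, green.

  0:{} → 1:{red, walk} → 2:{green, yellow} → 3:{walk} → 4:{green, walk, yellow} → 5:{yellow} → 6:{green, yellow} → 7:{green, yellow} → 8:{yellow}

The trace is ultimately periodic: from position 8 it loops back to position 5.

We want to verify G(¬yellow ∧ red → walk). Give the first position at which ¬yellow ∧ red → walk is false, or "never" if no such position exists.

never

¬yellow ∧ red → walk holds at every position 0..8, and those are all the positions the trace ever visits, so the invariant G(¬yellow ∧ red → walk) is never violated.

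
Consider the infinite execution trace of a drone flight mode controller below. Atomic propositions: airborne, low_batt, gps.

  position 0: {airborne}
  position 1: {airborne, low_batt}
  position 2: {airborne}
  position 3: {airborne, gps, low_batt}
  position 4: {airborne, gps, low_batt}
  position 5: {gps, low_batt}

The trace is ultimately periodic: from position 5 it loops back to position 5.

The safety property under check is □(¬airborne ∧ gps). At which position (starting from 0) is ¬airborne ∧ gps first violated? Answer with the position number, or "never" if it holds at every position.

0

At position 0 the labels are {airborne}, so ¬airborne ∧ gps is false there. This is the first violation.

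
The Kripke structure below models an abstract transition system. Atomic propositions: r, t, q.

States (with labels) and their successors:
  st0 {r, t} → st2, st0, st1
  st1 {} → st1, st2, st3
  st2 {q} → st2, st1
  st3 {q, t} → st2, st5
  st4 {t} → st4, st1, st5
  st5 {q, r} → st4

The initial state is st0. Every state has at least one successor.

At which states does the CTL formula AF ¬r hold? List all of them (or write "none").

{st1, st2, st3, st4, st5}

States satisfying ¬r: {st1, st2, st3, st4}.
States satisfying AF ¬r: {st1, st2, st3, st4, st5}.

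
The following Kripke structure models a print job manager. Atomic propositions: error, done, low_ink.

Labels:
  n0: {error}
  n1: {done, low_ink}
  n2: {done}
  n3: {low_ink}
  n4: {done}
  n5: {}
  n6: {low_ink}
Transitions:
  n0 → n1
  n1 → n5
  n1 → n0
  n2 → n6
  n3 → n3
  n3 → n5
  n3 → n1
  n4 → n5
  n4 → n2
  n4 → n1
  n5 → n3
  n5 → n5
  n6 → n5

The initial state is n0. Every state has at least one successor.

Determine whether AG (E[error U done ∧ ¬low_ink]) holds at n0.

States satisfying E[error U done ∧ ¬low_ink]: {n2, n4}.
States satisfying AG (E[error U done ∧ ¬low_ink]): ∅.
n0 is reachable from n0 and violates E[error U done ∧ ¬low_ink], so AG fails at n0.
n0 ∉ Sat(AG (E[error U done ∧ ¬low_ink])).

Violated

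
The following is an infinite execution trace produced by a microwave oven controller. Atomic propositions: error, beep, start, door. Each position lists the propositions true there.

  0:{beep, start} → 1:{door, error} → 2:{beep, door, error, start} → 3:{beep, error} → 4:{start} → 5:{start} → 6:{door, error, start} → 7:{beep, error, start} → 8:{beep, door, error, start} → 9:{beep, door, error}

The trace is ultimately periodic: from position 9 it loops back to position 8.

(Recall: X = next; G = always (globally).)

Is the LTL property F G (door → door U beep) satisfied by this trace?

Holds

G (door → door U beep) holds at position 0, which is reachable from 0, so F G (door → door U beep) holds.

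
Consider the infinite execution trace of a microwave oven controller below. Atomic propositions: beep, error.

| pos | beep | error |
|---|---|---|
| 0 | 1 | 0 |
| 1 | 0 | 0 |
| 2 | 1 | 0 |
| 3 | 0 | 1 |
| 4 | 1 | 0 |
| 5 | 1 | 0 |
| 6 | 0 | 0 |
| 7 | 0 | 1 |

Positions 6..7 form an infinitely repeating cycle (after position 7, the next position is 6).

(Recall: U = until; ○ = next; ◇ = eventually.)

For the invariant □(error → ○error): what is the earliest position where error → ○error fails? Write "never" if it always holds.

3

Check error → ○error at each position in order: 0 ✓, 1 ✓, 2 ✓.
At position 3 the labels are {error} and the next position 4 has {beep}, so error → ○error is false there. This is the first violation.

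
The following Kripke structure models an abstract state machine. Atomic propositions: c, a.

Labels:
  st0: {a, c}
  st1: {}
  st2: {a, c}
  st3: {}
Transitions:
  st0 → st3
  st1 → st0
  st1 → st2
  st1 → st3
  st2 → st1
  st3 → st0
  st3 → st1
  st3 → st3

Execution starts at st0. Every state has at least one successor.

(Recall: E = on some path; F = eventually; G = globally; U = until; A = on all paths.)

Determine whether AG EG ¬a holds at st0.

Does not hold

States satisfying EG ¬a: {st1, st3}.
States satisfying AG EG ¬a: ∅.
st0 is reachable from st0 and violates EG ¬a, so AG fails at st0.
st0 ∉ Sat(AG EG ¬a).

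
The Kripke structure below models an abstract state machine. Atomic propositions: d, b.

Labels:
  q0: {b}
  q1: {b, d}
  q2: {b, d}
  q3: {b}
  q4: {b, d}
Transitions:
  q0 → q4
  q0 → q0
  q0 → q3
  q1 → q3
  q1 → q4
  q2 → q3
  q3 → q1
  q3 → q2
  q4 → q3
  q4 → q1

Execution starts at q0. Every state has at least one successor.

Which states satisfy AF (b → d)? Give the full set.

States satisfying b → d: {q1, q2, q4}.
States satisfying AF (b → d): {q1, q2, q3, q4}.

{q1, q2, q3, q4}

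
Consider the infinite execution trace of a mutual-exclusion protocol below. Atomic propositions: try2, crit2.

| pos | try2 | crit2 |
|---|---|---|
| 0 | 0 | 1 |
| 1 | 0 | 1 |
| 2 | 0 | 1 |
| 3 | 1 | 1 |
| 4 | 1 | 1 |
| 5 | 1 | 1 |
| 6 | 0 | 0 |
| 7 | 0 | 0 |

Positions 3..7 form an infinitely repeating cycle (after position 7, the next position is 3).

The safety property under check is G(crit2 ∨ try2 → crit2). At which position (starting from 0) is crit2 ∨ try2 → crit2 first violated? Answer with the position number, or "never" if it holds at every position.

crit2 ∨ try2 → crit2 holds at every position 0..7, and those are all the positions the trace ever visits, so the invariant G(crit2 ∨ try2 → crit2) is never violated.

never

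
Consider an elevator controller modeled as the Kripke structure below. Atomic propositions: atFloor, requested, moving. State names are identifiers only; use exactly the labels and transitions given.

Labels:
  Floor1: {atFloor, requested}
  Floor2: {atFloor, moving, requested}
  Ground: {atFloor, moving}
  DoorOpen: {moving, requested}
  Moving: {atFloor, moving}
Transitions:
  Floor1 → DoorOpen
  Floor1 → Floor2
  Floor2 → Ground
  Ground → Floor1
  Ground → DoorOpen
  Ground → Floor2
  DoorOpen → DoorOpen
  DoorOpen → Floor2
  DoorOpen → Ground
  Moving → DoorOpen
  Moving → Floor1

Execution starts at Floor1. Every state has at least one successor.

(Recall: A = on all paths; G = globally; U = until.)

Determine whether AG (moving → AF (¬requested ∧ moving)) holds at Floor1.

States satisfying moving → AF (¬requested ∧ moving): {Floor1, Floor2, Ground, Moving}.
States satisfying AG (moving → AF (¬requested ∧ moving)): ∅.
DoorOpen is reachable from Floor1 and violates moving → AF (¬requested ∧ moving), so AG fails at Floor1.
Floor1 ∉ Sat(AG (moving → AF (¬requested ∧ moving))).

No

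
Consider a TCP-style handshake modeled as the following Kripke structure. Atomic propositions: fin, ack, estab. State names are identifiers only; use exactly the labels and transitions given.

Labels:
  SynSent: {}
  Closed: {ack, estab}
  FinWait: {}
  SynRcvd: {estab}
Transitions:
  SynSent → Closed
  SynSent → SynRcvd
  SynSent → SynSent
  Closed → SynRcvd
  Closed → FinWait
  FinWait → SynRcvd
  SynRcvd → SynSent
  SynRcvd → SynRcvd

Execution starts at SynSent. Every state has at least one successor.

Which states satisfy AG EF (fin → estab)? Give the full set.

{SynSent, Closed, FinWait, SynRcvd}

States satisfying EF (fin → estab): {SynSent, Closed, FinWait, SynRcvd}.
States satisfying AG EF (fin → estab): {SynSent, Closed, FinWait, SynRcvd}.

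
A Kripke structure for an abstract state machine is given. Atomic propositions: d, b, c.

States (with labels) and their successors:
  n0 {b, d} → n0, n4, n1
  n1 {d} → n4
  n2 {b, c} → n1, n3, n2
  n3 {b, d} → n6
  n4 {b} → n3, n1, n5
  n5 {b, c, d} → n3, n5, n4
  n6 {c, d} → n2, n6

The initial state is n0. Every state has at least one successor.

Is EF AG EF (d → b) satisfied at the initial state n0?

Yes

States satisfying AG EF (d → b): {n0, n1, n2, n3, n4, n5, n6}.
States satisfying EF AG EF (d → b): {n0, n1, n2, n3, n4, n5, n6}.
Some path from n0 reaches a state where AG EF (d → b) holds.
n0 ∈ Sat(EF AG EF (d → b)).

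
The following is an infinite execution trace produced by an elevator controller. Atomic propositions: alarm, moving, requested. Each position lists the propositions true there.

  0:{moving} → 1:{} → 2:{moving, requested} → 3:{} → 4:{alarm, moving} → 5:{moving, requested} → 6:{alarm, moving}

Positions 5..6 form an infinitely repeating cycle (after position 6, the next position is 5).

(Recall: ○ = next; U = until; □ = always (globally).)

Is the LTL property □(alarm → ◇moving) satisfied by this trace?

alarm → ◇moving holds at every position 0..6, and those are all positions ever visited, so □(alarm → ◇moving) holds.
Positions where alarm holds: 4, 6.
Check ◇moving at each: 4→ok, 6→ok.

Yes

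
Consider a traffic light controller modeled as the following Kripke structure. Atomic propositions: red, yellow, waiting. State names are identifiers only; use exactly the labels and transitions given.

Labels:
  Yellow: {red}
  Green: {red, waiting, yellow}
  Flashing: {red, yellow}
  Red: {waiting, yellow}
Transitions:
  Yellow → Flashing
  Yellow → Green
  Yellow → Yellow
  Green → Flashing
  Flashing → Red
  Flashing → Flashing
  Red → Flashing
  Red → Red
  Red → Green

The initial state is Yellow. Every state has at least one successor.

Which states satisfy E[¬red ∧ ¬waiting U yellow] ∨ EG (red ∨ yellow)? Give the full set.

States satisfying ¬red ∧ ¬waiting: ∅.
States satisfying yellow: {Green, Flashing, Red}.
States satisfying E[¬red ∧ ¬waiting U yellow]: {Green, Flashing, Red}.
States satisfying red ∨ yellow: {Yellow, Green, Flashing, Red}.
States satisfying EG (red ∨ yellow): {Yellow, Green, Flashing, Red}.
States satisfying E[¬red ∧ ¬waiting U yellow] ∨ EG (red ∨ yellow): {Yellow, Green, Flashing, Red}.

{Yellow, Green, Flashing, Red}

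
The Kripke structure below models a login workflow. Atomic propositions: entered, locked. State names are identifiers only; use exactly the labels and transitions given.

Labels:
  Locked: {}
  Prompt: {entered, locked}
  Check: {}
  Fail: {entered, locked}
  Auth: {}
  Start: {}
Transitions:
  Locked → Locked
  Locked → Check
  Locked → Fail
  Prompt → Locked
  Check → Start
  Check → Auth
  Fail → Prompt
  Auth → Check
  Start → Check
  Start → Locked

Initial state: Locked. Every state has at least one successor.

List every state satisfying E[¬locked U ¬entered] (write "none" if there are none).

States satisfying ¬locked: {Locked, Check, Auth, Start}.
States satisfying ¬entered: {Locked, Check, Auth, Start}.
States satisfying E[¬locked U ¬entered]: {Locked, Check, Auth, Start}.

{Locked, Check, Auth, Start}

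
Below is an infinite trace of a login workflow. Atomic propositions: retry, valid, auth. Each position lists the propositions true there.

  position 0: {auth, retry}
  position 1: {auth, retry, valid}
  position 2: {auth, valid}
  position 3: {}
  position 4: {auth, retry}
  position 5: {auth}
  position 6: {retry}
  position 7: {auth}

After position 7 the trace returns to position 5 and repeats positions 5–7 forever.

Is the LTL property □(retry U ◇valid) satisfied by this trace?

retry U ◇valid must hold at every position from 0 onward. It fails at position 3, so □(retry U ◇valid) is false.

No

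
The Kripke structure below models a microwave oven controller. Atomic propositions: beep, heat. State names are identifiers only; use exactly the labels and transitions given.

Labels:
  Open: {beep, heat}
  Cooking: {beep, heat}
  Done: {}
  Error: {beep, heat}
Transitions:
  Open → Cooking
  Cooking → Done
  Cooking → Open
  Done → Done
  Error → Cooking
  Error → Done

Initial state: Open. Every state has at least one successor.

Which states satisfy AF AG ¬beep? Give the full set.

States satisfying AG ¬beep: {Done}.
States satisfying AF AG ¬beep: {Done}.

{Done}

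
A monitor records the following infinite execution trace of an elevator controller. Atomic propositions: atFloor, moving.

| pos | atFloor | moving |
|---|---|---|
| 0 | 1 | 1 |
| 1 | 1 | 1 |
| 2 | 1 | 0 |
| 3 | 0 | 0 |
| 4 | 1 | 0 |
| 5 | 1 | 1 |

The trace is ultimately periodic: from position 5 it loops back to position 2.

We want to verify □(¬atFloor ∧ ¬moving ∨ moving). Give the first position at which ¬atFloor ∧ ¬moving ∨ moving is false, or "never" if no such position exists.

2

Check ¬atFloor ∧ ¬moving ∨ moving at each position in order: 0 ✓, 1 ✓.
At position 2 the labels are {atFloor}, so ¬atFloor ∧ ¬moving ∨ moving is false there. This is the first violation.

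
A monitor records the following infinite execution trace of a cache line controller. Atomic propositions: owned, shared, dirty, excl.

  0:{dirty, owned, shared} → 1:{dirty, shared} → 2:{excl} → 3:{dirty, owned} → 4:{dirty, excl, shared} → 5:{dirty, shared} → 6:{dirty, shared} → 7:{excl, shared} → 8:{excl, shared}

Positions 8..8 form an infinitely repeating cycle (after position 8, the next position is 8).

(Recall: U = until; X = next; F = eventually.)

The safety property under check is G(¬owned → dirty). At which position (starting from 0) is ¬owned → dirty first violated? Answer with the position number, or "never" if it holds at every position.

Check ¬owned → dirty at each position in order: 0 ✓, 1 ✓.
At position 2 the labels are {excl}, so ¬owned → dirty is false there. This is the first violation.

2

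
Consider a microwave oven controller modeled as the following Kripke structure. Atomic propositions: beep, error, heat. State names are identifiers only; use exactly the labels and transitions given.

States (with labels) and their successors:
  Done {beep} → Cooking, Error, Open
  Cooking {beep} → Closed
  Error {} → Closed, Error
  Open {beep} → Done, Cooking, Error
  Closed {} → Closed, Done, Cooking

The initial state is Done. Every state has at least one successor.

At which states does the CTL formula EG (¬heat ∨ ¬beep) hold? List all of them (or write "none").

{Done, Cooking, Error, Open, Closed}

States satisfying ¬heat ∨ ¬beep: {Done, Cooking, Error, Open, Closed}.
States satisfying EG (¬heat ∨ ¬beep): {Done, Cooking, Error, Open, Closed}.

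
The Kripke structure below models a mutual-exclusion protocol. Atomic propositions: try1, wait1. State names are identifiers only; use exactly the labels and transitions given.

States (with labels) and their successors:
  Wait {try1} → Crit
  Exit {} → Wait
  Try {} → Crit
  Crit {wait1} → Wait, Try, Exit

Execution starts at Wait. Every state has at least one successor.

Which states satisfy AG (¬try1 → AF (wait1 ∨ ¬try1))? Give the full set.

States satisfying ¬try1 → AF (wait1 ∨ ¬try1): {Wait, Exit, Try, Crit}.
States satisfying AG (¬try1 → AF (wait1 ∨ ¬try1)): {Wait, Exit, Try, Crit}.

{Wait, Exit, Try, Crit}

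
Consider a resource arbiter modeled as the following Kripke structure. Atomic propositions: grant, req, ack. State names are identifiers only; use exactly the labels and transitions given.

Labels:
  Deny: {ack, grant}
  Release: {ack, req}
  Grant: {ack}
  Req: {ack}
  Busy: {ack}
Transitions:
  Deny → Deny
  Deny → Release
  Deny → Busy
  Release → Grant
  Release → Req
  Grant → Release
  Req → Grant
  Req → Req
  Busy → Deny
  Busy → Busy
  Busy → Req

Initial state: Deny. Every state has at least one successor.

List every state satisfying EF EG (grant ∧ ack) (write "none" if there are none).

States satisfying EG (grant ∧ ack): {Deny}.
States satisfying EF EG (grant ∧ ack): {Deny, Busy}.

{Deny, Busy}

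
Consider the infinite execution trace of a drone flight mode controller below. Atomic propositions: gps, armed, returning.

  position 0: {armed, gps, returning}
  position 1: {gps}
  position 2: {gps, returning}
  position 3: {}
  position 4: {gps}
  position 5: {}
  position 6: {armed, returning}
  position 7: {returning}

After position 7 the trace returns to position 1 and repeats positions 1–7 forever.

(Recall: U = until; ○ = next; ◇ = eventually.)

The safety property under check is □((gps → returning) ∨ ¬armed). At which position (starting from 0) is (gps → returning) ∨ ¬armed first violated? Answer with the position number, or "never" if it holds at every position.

never

(gps → returning) ∨ ¬armed holds at every position 0..7, and those are all the positions the trace ever visits, so the invariant □((gps → returning) ∨ ¬armed) is never violated.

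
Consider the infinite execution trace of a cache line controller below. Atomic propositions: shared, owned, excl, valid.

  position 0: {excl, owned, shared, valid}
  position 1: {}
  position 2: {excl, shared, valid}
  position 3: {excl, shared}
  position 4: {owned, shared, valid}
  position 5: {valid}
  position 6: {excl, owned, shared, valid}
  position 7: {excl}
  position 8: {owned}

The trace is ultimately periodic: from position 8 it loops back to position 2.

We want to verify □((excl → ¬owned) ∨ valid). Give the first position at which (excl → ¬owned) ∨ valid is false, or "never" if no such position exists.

(excl → ¬owned) ∨ valid holds at every position 0..8, and those are all the positions the trace ever visits, so the invariant □((excl → ¬owned) ∨ valid) is never violated.

never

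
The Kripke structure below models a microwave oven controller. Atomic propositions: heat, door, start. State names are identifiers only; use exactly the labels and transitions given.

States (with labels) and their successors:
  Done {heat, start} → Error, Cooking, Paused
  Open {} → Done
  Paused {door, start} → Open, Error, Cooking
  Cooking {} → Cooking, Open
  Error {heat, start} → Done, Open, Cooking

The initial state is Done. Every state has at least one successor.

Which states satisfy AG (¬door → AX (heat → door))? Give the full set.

none

States satisfying ¬door → AX (heat → door): {Paused, Cooking}.
States satisfying AG (¬door → AX (heat → door)): ∅.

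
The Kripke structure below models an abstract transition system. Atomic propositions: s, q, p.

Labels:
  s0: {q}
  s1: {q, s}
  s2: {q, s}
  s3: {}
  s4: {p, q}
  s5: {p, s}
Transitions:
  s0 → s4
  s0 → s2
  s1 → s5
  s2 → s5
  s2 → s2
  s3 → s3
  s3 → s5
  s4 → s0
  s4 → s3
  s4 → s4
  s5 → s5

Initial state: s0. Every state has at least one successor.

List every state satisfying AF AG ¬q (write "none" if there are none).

{s1, s3, s5}

States satisfying AG ¬q: {s3, s5}.
States satisfying AF AG ¬q: {s1, s3, s5}.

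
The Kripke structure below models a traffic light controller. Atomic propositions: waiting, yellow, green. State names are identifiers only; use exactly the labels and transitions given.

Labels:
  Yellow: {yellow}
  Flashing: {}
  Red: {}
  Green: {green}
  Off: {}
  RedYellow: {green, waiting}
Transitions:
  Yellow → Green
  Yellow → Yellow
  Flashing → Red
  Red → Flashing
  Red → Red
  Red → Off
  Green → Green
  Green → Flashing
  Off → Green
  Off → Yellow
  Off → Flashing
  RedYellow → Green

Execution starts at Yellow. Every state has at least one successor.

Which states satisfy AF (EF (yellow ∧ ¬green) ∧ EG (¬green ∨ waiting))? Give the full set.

{Yellow, Flashing, Red, Off}

States satisfying EF (yellow ∧ ¬green) ∧ EG (¬green ∨ waiting): {Yellow, Flashing, Red, Off}.
States satisfying AF (EF (yellow ∧ ¬green) ∧ EG (¬green ∨ waiting)): {Yellow, Flashing, Red, Off}.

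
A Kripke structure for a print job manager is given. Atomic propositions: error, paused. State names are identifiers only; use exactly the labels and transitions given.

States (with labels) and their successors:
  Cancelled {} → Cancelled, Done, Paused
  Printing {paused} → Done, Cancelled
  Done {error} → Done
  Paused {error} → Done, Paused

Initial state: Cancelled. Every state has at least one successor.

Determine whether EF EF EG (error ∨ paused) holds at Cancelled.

States satisfying EF EG (error ∨ paused): {Cancelled, Printing, Done, Paused}.
States satisfying EF EF EG (error ∨ paused): {Cancelled, Printing, Done, Paused}.
Some path from Cancelled reaches a state where EF EG (error ∨ paused) holds.
Cancelled ∈ Sat(EF EF EG (error ∨ paused)).

Yes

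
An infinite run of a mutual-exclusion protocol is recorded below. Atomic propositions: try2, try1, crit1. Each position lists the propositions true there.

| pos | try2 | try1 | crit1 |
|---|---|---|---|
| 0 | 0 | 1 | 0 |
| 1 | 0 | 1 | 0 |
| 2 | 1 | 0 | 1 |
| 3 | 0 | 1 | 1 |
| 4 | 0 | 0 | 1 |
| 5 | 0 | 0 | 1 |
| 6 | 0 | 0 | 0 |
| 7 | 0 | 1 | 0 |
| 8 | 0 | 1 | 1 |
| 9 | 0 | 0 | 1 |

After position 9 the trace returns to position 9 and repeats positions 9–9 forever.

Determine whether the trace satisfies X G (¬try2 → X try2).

The position after 0 is 1; G (¬try2 → X try2) is false there.

Does not hold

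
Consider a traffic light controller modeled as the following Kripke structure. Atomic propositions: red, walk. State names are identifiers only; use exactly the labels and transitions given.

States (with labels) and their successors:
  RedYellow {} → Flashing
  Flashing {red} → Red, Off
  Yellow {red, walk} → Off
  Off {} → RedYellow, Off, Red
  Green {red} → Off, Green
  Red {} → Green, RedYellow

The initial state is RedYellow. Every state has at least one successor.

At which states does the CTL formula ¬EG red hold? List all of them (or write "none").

{RedYellow, Flashing, Yellow, Off, Red}

States satisfying red: {Flashing, Yellow, Green}.
States satisfying EG red: {Green}.
States satisfying ¬EG red: {RedYellow, Flashing, Yellow, Off, Red}.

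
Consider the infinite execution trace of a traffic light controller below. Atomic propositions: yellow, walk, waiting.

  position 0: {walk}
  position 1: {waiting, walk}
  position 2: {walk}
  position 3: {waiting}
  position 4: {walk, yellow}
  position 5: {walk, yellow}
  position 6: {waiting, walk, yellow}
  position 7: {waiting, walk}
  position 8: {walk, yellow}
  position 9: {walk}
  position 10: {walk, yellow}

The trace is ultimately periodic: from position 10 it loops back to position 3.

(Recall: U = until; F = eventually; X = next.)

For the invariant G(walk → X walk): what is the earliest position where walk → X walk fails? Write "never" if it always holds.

2

Check walk → X walk at each position in order: 0 ✓, 1 ✓.
At position 2 the labels are {walk} and the next position 3 has {waiting}, so walk → X walk is false there. This is the first violation.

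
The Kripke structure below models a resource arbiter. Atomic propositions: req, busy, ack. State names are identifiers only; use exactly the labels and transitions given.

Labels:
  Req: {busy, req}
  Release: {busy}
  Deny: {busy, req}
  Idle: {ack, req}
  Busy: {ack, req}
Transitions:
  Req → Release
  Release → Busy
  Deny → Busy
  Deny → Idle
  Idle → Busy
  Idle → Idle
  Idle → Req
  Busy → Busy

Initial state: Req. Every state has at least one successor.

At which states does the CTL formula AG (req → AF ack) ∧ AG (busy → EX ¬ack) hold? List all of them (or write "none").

States satisfying req → AF ack: {Req, Release, Deny, Idle, Busy}.
States satisfying AG (req → AF ack): {Req, Release, Deny, Idle, Busy}.
States satisfying busy → EX ¬ack: {Req, Idle, Busy}.
States satisfying AG (busy → EX ¬ack): {Busy}.
States satisfying AG (req → AF ack) ∧ AG (busy → EX ¬ack): {Busy}.

{Busy}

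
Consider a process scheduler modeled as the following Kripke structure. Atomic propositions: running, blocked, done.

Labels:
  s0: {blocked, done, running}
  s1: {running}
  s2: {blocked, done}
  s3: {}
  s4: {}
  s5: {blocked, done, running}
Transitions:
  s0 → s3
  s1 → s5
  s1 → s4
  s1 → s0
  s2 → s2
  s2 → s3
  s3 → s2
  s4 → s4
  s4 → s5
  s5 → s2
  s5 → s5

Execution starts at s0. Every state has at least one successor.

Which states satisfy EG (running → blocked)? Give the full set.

{s0, s2, s3, s4, s5}

States satisfying running → blocked: {s0, s2, s3, s4, s5}.
States satisfying EG (running → blocked): {s0, s2, s3, s4, s5}.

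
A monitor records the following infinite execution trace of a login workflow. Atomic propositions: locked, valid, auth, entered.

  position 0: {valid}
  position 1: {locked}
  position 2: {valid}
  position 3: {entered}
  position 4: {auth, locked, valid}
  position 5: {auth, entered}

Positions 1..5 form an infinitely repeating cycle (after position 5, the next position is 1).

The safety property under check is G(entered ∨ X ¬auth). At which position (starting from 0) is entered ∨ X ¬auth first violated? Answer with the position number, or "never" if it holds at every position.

4

Check entered ∨ X ¬auth at each position in order: 0 ✓, 1 ✓, 2 ✓, 3 ✓.
At position 4 the labels are {auth, locked, valid} and the next position 5 has {auth, entered}, so entered ∨ X ¬auth is false there. This is the first violation.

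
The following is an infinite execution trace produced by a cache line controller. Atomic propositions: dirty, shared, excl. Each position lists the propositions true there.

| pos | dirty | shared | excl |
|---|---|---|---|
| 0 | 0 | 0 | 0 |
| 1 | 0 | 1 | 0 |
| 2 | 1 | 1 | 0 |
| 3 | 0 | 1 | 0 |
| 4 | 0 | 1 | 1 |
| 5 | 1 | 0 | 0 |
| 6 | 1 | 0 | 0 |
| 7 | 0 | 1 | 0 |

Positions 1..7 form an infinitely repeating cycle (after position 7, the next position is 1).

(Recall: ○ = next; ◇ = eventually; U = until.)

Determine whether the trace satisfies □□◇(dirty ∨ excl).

Yes

□◇(dirty ∨ excl) holds at every position 0..7, and those are all positions ever visited, so □□◇(dirty ∨ excl) holds.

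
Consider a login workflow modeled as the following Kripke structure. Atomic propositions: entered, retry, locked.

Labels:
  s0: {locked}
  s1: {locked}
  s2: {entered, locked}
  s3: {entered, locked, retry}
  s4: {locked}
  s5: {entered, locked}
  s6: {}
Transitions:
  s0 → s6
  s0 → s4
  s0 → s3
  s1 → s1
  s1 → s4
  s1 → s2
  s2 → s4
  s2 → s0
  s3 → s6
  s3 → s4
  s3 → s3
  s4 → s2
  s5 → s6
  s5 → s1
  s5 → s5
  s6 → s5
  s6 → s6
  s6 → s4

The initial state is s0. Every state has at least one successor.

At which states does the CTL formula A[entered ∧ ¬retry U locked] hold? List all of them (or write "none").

States satisfying entered ∧ ¬retry: {s2, s5}.
States satisfying locked: {s0, s1, s2, s3, s4, s5}.
States satisfying A[entered ∧ ¬retry U locked]: {s0, s1, s2, s3, s4, s5}.

{s0, s1, s2, s3, s4, s5}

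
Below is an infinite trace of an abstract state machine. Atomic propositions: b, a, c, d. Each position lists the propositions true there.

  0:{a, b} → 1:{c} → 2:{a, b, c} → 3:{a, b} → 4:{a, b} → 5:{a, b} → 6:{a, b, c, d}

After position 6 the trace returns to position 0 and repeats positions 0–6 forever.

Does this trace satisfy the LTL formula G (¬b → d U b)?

Does not hold

¬b → d U b must hold at every position from 0 onward. It fails at position 1, so G (¬b → d U b) is false.
Positions where ¬b holds: 1.
Check d U b at each: 1→fails.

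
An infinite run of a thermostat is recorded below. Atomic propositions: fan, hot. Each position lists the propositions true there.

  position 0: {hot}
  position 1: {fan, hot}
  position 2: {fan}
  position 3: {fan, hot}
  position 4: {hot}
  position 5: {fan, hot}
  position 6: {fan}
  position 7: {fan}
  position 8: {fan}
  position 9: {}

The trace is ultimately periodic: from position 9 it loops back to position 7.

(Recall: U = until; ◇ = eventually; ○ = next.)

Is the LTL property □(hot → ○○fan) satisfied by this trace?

Satisfied

hot → ○○fan holds at every position 0..9, and those are all positions ever visited, so □(hot → ○○fan) holds.
Positions where hot holds: 0, 1, 3, 4, 5.
Check ○○fan at each: 0→ok, 1→ok, 3→ok, 4→ok, 5→ok.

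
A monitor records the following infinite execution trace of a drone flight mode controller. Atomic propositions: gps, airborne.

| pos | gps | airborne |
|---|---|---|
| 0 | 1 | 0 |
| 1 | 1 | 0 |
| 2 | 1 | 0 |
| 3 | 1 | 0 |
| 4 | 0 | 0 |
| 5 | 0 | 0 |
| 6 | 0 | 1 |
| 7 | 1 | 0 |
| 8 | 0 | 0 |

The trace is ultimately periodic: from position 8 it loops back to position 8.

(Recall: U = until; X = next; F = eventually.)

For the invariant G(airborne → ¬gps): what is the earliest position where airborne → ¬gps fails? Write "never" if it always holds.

airborne → ¬gps holds at every position 0..8, and those are all the positions the trace ever visits, so the invariant G(airborne → ¬gps) is never violated.

never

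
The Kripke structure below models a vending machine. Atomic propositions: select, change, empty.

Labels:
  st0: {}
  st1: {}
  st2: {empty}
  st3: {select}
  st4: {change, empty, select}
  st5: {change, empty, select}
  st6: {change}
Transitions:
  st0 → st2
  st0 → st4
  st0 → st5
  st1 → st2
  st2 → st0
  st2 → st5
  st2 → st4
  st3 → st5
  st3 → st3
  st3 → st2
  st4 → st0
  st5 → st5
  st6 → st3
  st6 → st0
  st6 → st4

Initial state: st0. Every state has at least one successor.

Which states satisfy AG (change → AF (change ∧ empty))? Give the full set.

States satisfying change → AF (change ∧ empty): {st0, st1, st2, st3, st4, st5}.
States satisfying AG (change → AF (change ∧ empty)): {st0, st1, st2, st3, st4, st5}.

{st0, st1, st2, st3, st4, st5}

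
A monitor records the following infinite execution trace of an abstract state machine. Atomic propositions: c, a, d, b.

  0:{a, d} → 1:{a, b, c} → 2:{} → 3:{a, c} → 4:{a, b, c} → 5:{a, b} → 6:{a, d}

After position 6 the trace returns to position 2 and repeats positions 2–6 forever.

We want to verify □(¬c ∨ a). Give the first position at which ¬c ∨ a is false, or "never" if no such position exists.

never

¬c ∨ a holds at every position 0..6, and those are all the positions the trace ever visits, so the invariant □(¬c ∨ a) is never violated.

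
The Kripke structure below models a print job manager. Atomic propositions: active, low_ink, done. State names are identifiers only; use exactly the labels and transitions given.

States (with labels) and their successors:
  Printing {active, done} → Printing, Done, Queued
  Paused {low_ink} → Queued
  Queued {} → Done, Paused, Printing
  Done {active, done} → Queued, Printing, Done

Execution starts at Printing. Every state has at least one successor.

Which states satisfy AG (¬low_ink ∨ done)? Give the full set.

States satisfying ¬low_ink ∨ done: {Printing, Queued, Done}.
States satisfying AG (¬low_ink ∨ done): ∅.

none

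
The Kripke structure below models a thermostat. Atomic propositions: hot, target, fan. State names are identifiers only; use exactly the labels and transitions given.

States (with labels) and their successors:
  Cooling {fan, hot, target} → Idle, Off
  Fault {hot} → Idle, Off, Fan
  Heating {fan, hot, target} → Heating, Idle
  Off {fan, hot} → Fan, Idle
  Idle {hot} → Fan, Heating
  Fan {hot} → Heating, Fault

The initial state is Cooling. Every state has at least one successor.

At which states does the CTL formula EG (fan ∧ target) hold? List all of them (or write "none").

{Heating}

States satisfying fan ∧ target: {Cooling, Heating}.
States satisfying EG (fan ∧ target): {Heating}.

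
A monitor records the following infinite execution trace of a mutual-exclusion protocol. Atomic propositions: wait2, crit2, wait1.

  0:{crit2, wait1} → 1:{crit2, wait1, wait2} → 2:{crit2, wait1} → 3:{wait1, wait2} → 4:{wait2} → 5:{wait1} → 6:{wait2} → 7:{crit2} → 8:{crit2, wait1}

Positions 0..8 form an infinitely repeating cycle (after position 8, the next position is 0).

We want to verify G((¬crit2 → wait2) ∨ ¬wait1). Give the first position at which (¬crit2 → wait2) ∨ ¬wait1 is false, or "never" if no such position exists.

Check (¬crit2 → wait2) ∨ ¬wait1 at each position in order: 0 ✓, 1 ✓, 2 ✓, 3 ✓, 4 ✓.
At position 5 the labels are {wait1}, so (¬crit2 → wait2) ∨ ¬wait1 is false there. This is the first violation.

5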